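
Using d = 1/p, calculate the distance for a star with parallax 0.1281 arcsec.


d = 1/p = 1/0.1281 = 7.8064

7.8064 pc


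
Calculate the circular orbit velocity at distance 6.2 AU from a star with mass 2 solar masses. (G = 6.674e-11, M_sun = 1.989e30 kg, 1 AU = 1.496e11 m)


v = sqrt(GM/r) = sqrt(6.674e-11 * 3.978e+30 / 9.275e+11) = 16918.5777

16918.5777 m/s


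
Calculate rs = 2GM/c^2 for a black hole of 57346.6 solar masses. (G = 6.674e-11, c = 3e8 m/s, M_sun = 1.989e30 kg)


M = 57346.6 * 1.989e30 kg = 1.140623874e+35 kg. rs = 2GM/c^2 = 2 * 6.674e-11 * 1.140623874e+35 / (3e8)^2 = 1.692e+08

1.692e+08 m


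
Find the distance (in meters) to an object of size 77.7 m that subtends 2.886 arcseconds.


D = size / theta_rad, theta_rad = 2.886 * pi/(180*3600) = 1.399e-05, D = 5.553e+06

5.553e+06 m


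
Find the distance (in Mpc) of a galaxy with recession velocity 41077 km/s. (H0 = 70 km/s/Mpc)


d = v / H0 = 41077 / 70 = 586.8143

586.8143 Mpc


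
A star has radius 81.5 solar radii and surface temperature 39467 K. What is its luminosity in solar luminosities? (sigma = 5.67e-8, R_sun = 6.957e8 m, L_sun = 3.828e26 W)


R = 81.5 * 6.957e8 m = 5.669955e+10 m. L = 4*pi*R^2*sigma*T^4 = 4*pi*(5.669955e+10)^2 * 5.67e-8 * 39467^4 = 5.557616943e+33 W. L/L_sun = 5.557616943e+33 / 3.828e26 = 1.452e+07

1.452e+07 L_sun


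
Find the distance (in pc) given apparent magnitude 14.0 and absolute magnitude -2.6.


d = 10^((m - M + 5)/5) = 10^((14.0 - -2.6 + 5)/5) = 20892.9613

20892.9613 pc


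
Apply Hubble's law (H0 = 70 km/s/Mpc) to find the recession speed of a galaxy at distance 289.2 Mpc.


v = H0 * d = 70 * 289.2 = 20244.0

20244.0 km/s


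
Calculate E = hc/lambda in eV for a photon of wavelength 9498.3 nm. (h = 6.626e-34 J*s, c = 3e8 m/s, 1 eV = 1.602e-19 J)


E = hc/lambda = 6.626e-34 * 3e8 / 9.498e-06 = 2.093e-20 J = 0.1306 eV

0.1306 eV


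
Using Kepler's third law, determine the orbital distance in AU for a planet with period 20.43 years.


a = P^(2/3) = 20.43^(2/3) = 7.4733

7.4733 AU


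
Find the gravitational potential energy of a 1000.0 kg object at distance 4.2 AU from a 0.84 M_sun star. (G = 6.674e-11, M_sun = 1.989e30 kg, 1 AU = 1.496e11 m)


M = 0.84 * 1.989e30 kg = 1.67076e+30 kg; r = 4.2 AU * 1.496e11 m/AU = 6.2832e+11 m. U = -GM*m/r = -(6.674e-11 * 1.67076e+30 * 1000.0) / 6.2832e+11 = -1.775e+11

-1.775e+11 J


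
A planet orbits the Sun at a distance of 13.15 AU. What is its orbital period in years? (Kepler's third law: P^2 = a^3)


P = a^(3/2) = 13.15^1.5 = 47.6858

47.6858 years


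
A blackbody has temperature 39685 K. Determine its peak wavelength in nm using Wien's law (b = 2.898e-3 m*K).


lam_max = b / T = 2.898e-3 / 39685 = 7.303e-08 m = 73.0251 nm

73.0251 nm


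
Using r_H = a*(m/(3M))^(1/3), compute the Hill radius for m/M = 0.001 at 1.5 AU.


r_H = a * (m/3M)^(1/3) = 1.5 * (0.001/3)^(1/3) = 0.104

0.104 AU


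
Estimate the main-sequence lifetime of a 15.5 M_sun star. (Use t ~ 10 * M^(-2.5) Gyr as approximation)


t = 10 * M^(-2.5) = 10 * 15.5^(-2.5) = 0.0106

0.0106 Gyr


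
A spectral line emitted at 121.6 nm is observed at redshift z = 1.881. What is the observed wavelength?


lam_obs = lam_emit * (1 + z) = 121.6 * (1 + 1.881) = 350.3296

350.3296 nm


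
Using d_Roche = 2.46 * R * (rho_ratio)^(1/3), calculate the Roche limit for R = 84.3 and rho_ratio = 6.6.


d_Roche = 2.46 * 84.3 * 6.6^(1/3) = 388.995

388.995


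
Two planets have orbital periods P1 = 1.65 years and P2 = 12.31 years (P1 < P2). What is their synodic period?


1/P_syn = |1/P1 - 1/P2| = |1/1.65 - 1/12.31| => P_syn = 1.9054

1.9054 years


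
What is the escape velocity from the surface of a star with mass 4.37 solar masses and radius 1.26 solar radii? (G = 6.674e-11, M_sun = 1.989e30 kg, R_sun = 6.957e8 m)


M = 4.37 * 1.989e30 kg = 8.69193e+30 kg; R = 1.26 * 6.957e8 m = 8.76582e+08 m. v_esc = sqrt(2GM/R) = sqrt(2 * 6.674e-11 * 8.69193e+30 / 8.76582e+08) = 1.150e+06

1.150e+06 m/s


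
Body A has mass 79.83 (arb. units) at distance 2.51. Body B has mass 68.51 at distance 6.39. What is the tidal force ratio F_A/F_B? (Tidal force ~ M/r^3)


Ratio = (M1/r1^3) / (M2/r2^3) = (79.83/2.51^3) / (68.51/6.39^3) = 19.2262

19.2262


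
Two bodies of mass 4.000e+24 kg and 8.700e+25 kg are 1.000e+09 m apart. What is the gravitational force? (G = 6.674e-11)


F = G*m1*m2/r^2 = 6.674e-11 * 4.000e+24 * 8.700e+25 / (1.000e+09)^2 = 6.674e-11 * 3.480e+50 / 1.000e+18 = 2.323e+22

2.323e+22 N


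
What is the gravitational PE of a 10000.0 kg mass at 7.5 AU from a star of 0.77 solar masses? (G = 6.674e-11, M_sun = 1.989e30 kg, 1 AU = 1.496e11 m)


M = 0.77 * 1.989e30 kg = 1.53153e+30 kg; r = 7.5 AU * 1.496e11 m/AU = 1.122e+12 m. U = -GM*m/r = -(6.674e-11 * 1.53153e+30 * 10000.0) / 1.122e+12 = -9.110e+11

-9.110e+11 J


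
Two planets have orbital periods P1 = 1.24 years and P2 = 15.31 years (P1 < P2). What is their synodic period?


1/P_syn = |1/P1 - 1/P2| = |1/1.24 - 1/15.31| => P_syn = 1.3493

1.3493 years


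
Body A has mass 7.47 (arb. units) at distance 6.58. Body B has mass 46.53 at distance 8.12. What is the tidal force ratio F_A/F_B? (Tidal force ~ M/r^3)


Ratio = (M1/r1^3) / (M2/r2^3) = (7.47/6.58^3) / (46.53/8.12^3) = 0.3017

0.3017


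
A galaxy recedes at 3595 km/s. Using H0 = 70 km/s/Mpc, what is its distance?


d = v / H0 = 3595 / 70 = 51.3571

51.3571 Mpc


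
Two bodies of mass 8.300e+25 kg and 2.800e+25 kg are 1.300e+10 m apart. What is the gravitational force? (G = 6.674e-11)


F = G*m1*m2/r^2 = 6.674e-11 * 8.300e+25 * 2.800e+25 / (1.300e+10)^2 = 6.674e-11 * 2.324e+51 / 1.690e+20 = 9.178e+20

9.178e+20 N


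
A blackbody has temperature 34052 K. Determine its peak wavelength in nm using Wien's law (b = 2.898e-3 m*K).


lam_max = b / T = 2.898e-3 / 34052 = 8.511e-08 m = 85.1051 nm

85.1051 nm


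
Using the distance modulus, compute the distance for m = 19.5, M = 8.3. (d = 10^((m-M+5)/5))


d = 10^((m - M + 5)/5) = 10^((19.5 - 8.3 + 5)/5) = 1737.8008

1737.8008 pc


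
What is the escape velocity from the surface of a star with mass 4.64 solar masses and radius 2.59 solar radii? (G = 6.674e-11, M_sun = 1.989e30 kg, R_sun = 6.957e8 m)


M = 4.64 * 1.989e30 kg = 9.22896e+30 kg; R = 2.59 * 6.957e8 m = 1.801863e+09 m. v_esc = sqrt(2GM/R) = sqrt(2 * 6.674e-11 * 9.22896e+30 / 1.801863e+09) = 826844.0339

826844.0339 m/s


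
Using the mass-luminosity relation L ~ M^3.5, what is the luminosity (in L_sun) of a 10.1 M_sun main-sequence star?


L/L_sun = (M/M_sun)^3.5 = 10.1^3.5 = 3274.3478

3274.3478 L_sun


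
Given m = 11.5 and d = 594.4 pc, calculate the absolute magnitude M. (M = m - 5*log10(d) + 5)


M = m - 5*log10(d) + 5 = 11.5 - 5*log10(594.4) + 5 = 2.6296

2.6296


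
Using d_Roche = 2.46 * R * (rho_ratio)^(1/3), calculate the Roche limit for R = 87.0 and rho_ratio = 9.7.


d_Roche = 2.46 * 87.0 * 9.7^(1/3) = 456.4343

456.4343


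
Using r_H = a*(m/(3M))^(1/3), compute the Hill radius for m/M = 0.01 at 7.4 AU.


r_H = a * (m/3M)^(1/3) = 7.4 * (0.01/3)^(1/3) = 1.1054

1.1054 AU


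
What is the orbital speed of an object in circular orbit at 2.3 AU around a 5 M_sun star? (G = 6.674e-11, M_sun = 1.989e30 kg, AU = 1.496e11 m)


v = sqrt(GM/r) = sqrt(6.674e-11 * 9.945e+30 / 3.441e+11) = 43920.3488

43920.3488 m/s


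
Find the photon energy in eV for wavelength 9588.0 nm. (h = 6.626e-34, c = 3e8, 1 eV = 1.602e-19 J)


E = hc/lambda = 6.626e-34 * 3e8 / 9.588e-06 = 2.073e-20 J = 0.1294 eV

0.1294 eV


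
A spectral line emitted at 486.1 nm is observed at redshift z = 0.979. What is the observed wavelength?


lam_obs = lam_emit * (1 + z) = 486.1 * (1 + 0.979) = 961.9919

961.9919 nm


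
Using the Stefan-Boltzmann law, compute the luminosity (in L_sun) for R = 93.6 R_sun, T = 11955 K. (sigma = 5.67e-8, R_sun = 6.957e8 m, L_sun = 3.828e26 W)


R = 93.6 * 6.957e8 m = 6.511752e+10 m. L = 4*pi*R^2*sigma*T^4 = 4*pi*(6.511752e+10)^2 * 5.67e-8 * 11955^4 = 6.171446222e+31 W. L/L_sun = 6.171446222e+31 / 3.828e26 = 161218.5533

161218.5533 L_sun


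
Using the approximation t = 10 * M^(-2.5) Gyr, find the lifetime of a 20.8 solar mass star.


t = 10 * M^(-2.5) = 10 * 20.8^(-2.5) = 0.0051

0.0051 Gyr


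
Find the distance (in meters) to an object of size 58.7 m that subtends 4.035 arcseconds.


D = size / theta_rad, theta_rad = 4.035 * pi/(180*3600) = 1.956e-05, D = 3.001e+06

3.001e+06 m


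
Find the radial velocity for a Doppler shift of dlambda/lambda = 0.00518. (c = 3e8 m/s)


v = (dlambda/lambda) * c = 0.00518 * 3e8 = 1.554e+06

1.554e+06 m/s


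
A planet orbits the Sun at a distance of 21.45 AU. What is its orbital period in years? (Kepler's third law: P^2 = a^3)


P = a^(3/2) = 21.45^1.5 = 99.3438

99.3438 years


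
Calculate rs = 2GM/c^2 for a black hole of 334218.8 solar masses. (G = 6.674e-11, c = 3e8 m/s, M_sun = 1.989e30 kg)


M = 334218.8 * 1.989e30 kg = 6.647611932e+35 kg. rs = 2GM/c^2 = 2 * 6.674e-11 * 6.647611932e+35 / (3e8)^2 = 9.859e+08

9.859e+08 m


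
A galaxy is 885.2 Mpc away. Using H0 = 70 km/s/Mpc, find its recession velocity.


v = H0 * d = 70 * 885.2 = 61964.0

61964.0 km/s


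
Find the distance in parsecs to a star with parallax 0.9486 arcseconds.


d = 1/p = 1/0.9486 = 1.0542

1.0542 pc


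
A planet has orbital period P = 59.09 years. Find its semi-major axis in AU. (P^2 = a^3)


a = P^(2/3) = 59.09^(2/3) = 15.1708

15.1708 AU


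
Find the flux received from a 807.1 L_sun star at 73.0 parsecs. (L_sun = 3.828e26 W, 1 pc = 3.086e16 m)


F = L / (4*pi*d^2) = 3.090e+29 / (4*pi*(2.253e+18)^2) = 4.845e-09

4.845e-09 W/m^2


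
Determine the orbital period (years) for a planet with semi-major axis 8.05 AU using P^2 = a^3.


P = a^(3/2) = 8.05^1.5 = 22.8399

22.8399 years


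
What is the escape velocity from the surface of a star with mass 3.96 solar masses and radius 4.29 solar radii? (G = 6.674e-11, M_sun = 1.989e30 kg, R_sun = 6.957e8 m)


M = 3.96 * 1.989e30 kg = 7.87644e+30 kg; R = 4.29 * 6.957e8 m = 2.984553e+09 m. v_esc = sqrt(2GM/R) = sqrt(2 * 6.674e-11 * 7.87644e+30 / 2.984553e+09) = 593517.3729

593517.3729 m/s


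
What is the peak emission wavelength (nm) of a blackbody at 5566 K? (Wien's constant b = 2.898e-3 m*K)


lam_max = b / T = 2.898e-3 / 5566 = 5.207e-07 m = 520.6612 nm

520.6612 nm


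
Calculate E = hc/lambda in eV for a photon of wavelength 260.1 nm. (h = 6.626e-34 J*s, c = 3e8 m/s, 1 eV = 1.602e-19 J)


E = hc/lambda = 6.626e-34 * 3e8 / 2.601e-07 = 7.642e-19 J = 4.7706 eV

4.7706 eV


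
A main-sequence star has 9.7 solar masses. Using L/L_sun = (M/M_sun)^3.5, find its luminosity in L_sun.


L/L_sun = (M/M_sun)^3.5 = 9.7^3.5 = 2842.5039

2842.5039 L_sun


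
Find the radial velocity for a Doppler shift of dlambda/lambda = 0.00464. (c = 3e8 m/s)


v = (dlambda/lambda) * c = 0.00464 * 3e8 = 1.392e+06

1.392e+06 m/s


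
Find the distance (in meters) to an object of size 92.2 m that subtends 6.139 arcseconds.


D = size / theta_rad, theta_rad = 6.139 * pi/(180*3600) = 2.976e-05, D = 3.098e+06

3.098e+06 m


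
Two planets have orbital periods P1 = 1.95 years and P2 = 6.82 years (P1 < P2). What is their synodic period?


1/P_syn = |1/P1 - 1/P2| = |1/1.95 - 1/6.82| => P_syn = 2.7308

2.7308 years


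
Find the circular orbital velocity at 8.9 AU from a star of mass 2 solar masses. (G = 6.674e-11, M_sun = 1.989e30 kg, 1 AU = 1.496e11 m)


v = sqrt(GM/r) = sqrt(6.674e-11 * 3.978e+30 / 1.331e+12) = 14120.9752

14120.9752 m/s


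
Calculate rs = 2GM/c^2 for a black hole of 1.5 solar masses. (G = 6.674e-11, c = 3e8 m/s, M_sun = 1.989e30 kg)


M = 1.5 * 1.989e30 kg = 2.9835e+30 kg. rs = 2GM/c^2 = 2 * 6.674e-11 * 2.9835e+30 / (3e8)^2 = 4424.862

4424.862 m


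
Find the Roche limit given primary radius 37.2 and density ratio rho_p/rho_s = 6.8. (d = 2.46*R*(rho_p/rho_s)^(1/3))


d_Roche = 2.46 * 37.2 * 6.8^(1/3) = 173.3728

173.3728


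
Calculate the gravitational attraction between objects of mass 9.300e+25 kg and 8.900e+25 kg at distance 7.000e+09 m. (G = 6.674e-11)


F = G*m1*m2/r^2 = 6.674e-11 * 9.300e+25 * 8.900e+25 / (7.000e+09)^2 = 6.674e-11 * 8.277e+51 / 4.900e+19 = 1.127e+22

1.127e+22 N


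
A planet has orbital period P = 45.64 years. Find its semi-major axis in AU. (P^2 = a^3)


a = P^(2/3) = 45.64^(2/3) = 12.7712

12.7712 AU


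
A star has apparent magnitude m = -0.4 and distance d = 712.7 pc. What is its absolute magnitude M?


M = m - 5*log10(d) + 5 = -0.4 - 5*log10(712.7) + 5 = -9.6645

-9.6645


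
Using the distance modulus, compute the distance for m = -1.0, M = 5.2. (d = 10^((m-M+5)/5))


d = 10^((m - M + 5)/5) = 10^((-1.0 - 5.2 + 5)/5) = 0.5754

0.5754 pc


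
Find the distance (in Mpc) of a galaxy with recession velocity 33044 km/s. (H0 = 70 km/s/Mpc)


d = v / H0 = 33044 / 70 = 472.0571

472.0571 Mpc


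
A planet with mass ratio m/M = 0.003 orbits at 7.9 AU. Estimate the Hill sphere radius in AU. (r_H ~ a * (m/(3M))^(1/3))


r_H = a * (m/3M)^(1/3) = 7.9 * (0.003/3)^(1/3) = 0.79

0.79 AU


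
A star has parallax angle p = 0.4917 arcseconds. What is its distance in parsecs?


d = 1/p = 1/0.4917 = 2.0338

2.0338 pc


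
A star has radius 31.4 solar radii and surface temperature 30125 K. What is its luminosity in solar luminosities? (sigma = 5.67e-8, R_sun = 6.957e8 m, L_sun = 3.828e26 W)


R = 31.4 * 6.957e8 m = 2.184498e+10 m. L = 4*pi*R^2*sigma*T^4 = 4*pi*(2.184498e+10)^2 * 5.67e-8 * 30125^4 = 2.800299276e+32 W. L/L_sun = 2.800299276e+32 / 3.828e26 = 731530.6363

731530.6363 L_sun


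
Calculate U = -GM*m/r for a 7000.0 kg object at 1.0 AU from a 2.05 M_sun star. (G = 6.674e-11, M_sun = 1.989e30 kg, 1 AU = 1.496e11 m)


M = 2.05 * 1.989e30 kg = 4.07745e+30 kg; r = 1.0 AU * 1.496e11 m/AU = 1.496e+11 m. U = -GM*m/r = -(6.674e-11 * 4.07745e+30 * 7000.0) / 1.496e+11 = -1.273e+13

-1.273e+13 J


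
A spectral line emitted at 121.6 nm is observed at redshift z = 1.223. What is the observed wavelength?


lam_obs = lam_emit * (1 + z) = 121.6 * (1 + 1.223) = 270.3168

270.3168 nm


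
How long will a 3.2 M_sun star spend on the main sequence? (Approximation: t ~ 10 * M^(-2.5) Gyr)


t = 10 * M^(-2.5) = 10 * 3.2^(-2.5) = 0.5459

0.5459 Gyr


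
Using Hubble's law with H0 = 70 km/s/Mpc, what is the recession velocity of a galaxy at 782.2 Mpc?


v = H0 * d = 70 * 782.2 = 54754.0

54754.0 km/s


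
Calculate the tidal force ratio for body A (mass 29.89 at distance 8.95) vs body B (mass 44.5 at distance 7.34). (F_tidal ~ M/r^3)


Ratio = (M1/r1^3) / (M2/r2^3) = (29.89/8.95^3) / (44.5/7.34^3) = 0.3705

0.3705


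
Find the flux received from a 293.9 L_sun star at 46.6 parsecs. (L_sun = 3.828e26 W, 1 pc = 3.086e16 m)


F = L / (4*pi*d^2) = 1.125e+29 / (4*pi*(1.438e+18)^2) = 4.329e-09

4.329e-09 W/m^2


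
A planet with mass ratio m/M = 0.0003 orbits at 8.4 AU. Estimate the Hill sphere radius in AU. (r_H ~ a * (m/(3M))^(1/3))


r_H = a * (m/3M)^(1/3) = 8.4 * (0.0003/3)^(1/3) = 0.3899

0.3899 AU


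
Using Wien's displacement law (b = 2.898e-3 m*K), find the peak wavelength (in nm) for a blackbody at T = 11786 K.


lam_max = b / T = 2.898e-3 / 11786 = 2.459e-07 m = 245.8849 nm

245.8849 nm


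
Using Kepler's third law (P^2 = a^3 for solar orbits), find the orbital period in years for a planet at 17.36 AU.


P = a^(3/2) = 17.36^1.5 = 72.331

72.331 years


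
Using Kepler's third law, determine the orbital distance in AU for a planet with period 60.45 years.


a = P^(2/3) = 60.45^(2/3) = 15.4027

15.4027 AU


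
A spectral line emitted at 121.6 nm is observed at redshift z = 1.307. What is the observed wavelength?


lam_obs = lam_emit * (1 + z) = 121.6 * (1 + 1.307) = 280.5312

280.5312 nm


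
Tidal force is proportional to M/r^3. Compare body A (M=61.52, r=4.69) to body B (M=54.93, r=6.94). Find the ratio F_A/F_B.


Ratio = (M1/r1^3) / (M2/r2^3) = (61.52/4.69^3) / (54.93/6.94^3) = 3.6288

3.6288


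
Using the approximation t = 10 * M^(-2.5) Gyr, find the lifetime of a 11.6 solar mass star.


t = 10 * M^(-2.5) = 10 * 11.6^(-2.5) = 0.0218

0.0218 Gyr


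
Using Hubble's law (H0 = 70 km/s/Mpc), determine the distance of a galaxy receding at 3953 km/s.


d = v / H0 = 3953 / 70 = 56.4714

56.4714 Mpc


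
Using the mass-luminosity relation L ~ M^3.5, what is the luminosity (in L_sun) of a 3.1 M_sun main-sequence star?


L/L_sun = (M/M_sun)^3.5 = 3.1^3.5 = 52.4525

52.4525 L_sun


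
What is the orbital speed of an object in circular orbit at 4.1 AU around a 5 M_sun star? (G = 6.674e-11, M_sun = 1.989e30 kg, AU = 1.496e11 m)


v = sqrt(GM/r) = sqrt(6.674e-11 * 9.945e+30 / 6.134e+11) = 32895.5968

32895.5968 m/s


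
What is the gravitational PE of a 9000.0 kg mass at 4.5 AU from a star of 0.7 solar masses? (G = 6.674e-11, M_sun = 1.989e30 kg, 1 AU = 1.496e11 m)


M = 0.7 * 1.989e30 kg = 1.3923e+30 kg; r = 4.5 AU * 1.496e11 m/AU = 6.732e+11 m. U = -GM*m/r = -(6.674e-11 * 1.3923e+30 * 9000.0) / 6.732e+11 = -1.242e+12

-1.242e+12 J


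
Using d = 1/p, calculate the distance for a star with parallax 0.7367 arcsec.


d = 1/p = 1/0.7367 = 1.3574

1.3574 pc


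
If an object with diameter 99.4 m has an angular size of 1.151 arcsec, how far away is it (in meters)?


D = size / theta_rad, theta_rad = 1.151 * pi/(180*3600) = 5.580e-06, D = 1.781e+07

1.781e+07 m


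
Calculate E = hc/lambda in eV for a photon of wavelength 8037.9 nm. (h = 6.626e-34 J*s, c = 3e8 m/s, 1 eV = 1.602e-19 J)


E = hc/lambda = 6.626e-34 * 3e8 / 8.038e-06 = 2.473e-20 J = 0.1544 eV

0.1544 eV


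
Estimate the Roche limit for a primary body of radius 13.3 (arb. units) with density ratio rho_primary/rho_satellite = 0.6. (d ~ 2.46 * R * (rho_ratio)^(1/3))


d_Roche = 2.46 * 13.3 * 0.6^(1/3) = 27.5954

27.5954


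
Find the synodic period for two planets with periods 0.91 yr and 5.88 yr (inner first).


1/P_syn = |1/P1 - 1/P2| = |1/0.91 - 1/5.88| => P_syn = 1.0766

1.0766 years


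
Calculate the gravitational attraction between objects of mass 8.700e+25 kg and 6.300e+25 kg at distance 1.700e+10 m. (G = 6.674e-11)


F = G*m1*m2/r^2 = 6.674e-11 * 8.700e+25 * 6.300e+25 / (1.700e+10)^2 = 6.674e-11 * 5.481e+51 / 2.890e+20 = 1.266e+21

1.266e+21 N


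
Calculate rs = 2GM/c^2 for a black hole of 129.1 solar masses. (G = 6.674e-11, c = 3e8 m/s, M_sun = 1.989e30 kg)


M = 129.1 * 1.989e30 kg = 2.567799e+32 kg. rs = 2GM/c^2 = 2 * 6.674e-11 * 2.567799e+32 / (3e8)^2 = 380833.1228

380833.1228 m


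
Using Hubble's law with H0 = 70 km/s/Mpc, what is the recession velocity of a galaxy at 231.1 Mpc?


v = H0 * d = 70 * 231.1 = 16177.0

16177.0 km/s


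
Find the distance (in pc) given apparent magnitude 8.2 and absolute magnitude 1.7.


d = 10^((m - M + 5)/5) = 10^((8.2 - 1.7 + 5)/5) = 199.5262

199.5262 pc


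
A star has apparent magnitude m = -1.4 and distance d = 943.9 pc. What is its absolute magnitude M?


M = m - 5*log10(d) + 5 = -1.4 - 5*log10(943.9) + 5 = -11.2746

-11.2746


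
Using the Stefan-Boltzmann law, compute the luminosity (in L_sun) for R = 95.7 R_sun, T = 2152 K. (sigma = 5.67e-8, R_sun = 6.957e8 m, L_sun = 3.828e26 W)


R = 95.7 * 6.957e8 m = 6.657849e+10 m. L = 4*pi*R^2*sigma*T^4 = 4*pi*(6.657849e+10)^2 * 5.67e-8 * 2152^4 = 6.773761061e+28 W. L/L_sun = 6.773761061e+28 / 3.828e26 = 176.953

176.953 L_sun


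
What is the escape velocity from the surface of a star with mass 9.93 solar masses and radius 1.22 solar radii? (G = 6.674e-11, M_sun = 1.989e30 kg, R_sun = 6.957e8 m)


M = 9.93 * 1.989e30 kg = 1.975077e+31 kg; R = 1.22 * 6.957e8 m = 8.48754e+08 m. v_esc = sqrt(2GM/R) = sqrt(2 * 6.674e-11 * 1.975077e+31 / 8.48754e+08) = 1.762e+06

1.762e+06 m/s


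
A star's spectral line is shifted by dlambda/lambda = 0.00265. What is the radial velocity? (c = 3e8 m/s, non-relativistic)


v = (dlambda/lambda) * c = 0.00265 * 3e8 = 795000.0

795000.0 m/s


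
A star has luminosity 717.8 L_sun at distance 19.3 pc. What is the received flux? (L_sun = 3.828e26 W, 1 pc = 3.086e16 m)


F = L / (4*pi*d^2) = 2.748e+29 / (4*pi*(5.956e+17)^2) = 6.164e-08

6.164e-08 W/m^2


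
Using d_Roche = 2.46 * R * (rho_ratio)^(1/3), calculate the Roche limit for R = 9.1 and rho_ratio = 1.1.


d_Roche = 2.46 * 9.1 * 1.1^(1/3) = 23.1086

23.1086


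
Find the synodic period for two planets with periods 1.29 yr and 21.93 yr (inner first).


1/P_syn = |1/P1 - 1/P2| = |1/1.29 - 1/21.93| => P_syn = 1.3706

1.3706 years


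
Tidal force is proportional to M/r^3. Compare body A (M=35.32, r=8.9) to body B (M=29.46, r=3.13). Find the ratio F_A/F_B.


Ratio = (M1/r1^3) / (M2/r2^3) = (35.32/8.9^3) / (29.46/3.13^3) = 0.0521

0.0521


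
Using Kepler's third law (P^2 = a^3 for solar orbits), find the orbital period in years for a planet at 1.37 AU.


P = a^(3/2) = 1.37^1.5 = 1.6035

1.6035 years


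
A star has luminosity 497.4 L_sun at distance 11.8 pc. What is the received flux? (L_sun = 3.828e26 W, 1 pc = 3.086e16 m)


F = L / (4*pi*d^2) = 1.904e+29 / (4*pi*(3.641e+17)^2) = 1.143e-07

1.143e-07 W/m^2


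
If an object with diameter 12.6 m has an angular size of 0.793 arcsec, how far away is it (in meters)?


D = size / theta_rad, theta_rad = 0.793 * pi/(180*3600) = 3.845e-06, D = 3.277e+06

3.277e+06 m


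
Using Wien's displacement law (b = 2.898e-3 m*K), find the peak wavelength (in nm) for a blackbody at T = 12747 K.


lam_max = b / T = 2.898e-3 / 12747 = 2.273e-07 m = 227.3476 nm

227.3476 nm


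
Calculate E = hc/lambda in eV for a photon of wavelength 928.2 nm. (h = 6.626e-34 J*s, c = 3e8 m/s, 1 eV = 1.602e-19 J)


E = hc/lambda = 6.626e-34 * 3e8 / 9.282e-07 = 2.142e-19 J = 1.3368 eV

1.3368 eV


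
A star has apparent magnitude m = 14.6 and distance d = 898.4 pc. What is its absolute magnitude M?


M = m - 5*log10(d) + 5 = 14.6 - 5*log10(898.4) + 5 = 4.8327

4.8327


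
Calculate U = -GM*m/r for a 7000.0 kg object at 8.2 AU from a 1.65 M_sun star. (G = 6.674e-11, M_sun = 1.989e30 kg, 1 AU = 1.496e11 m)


M = 1.65 * 1.989e30 kg = 3.28185e+30 kg; r = 8.2 AU * 1.496e11 m/AU = 1.22672e+12 m. U = -GM*m/r = -(6.674e-11 * 3.28185e+30 * 7000.0) / 1.22672e+12 = -1.250e+12

-1.250e+12 J


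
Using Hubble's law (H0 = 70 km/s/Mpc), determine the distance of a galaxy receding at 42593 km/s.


d = v / H0 = 42593 / 70 = 608.4714

608.4714 Mpc


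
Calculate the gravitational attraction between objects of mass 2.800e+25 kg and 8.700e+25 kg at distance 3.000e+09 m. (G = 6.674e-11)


F = G*m1*m2/r^2 = 6.674e-11 * 2.800e+25 * 8.700e+25 / (3.000e+09)^2 = 6.674e-11 * 2.436e+51 / 9.000e+18 = 1.806e+22

1.806e+22 N


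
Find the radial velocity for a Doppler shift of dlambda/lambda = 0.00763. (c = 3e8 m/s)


v = (dlambda/lambda) * c = 0.00763 * 3e8 = 2.289e+06

2.289e+06 m/s


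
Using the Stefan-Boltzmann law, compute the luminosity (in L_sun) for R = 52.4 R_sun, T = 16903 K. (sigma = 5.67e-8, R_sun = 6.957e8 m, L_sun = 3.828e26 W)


R = 52.4 * 6.957e8 m = 3.645468e+10 m. L = 4*pi*R^2*sigma*T^4 = 4*pi*(3.645468e+10)^2 * 5.67e-8 * 16903^4 = 7.729558163e+31 W. L/L_sun = 7.729558163e+31 / 3.828e26 = 201921.5821

201921.5821 L_sun


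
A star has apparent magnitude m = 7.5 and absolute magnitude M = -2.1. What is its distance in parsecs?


d = 10^((m - M + 5)/5) = 10^((7.5 - -2.1 + 5)/5) = 831.7638

831.7638 pc


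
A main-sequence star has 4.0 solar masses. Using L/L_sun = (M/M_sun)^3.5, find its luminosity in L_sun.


L/L_sun = (M/M_sun)^3.5 = 4.0^3.5 = 128.0

128.0 L_sun


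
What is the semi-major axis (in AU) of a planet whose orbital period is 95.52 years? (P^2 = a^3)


a = P^(2/3) = 95.52^(2/3) = 20.896

20.896 AU


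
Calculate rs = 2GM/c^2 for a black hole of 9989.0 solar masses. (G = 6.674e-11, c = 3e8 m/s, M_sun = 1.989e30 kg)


M = 9989.0 * 1.989e30 kg = 1.9868121e+34 kg. rs = 2GM/c^2 = 2 * 6.674e-11 * 1.9868121e+34 / (3e8)^2 = 2.947e+07

2.947e+07 m


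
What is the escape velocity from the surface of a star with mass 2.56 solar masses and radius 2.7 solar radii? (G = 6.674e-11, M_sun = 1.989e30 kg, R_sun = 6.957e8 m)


M = 2.56 * 1.989e30 kg = 5.09184e+30 kg; R = 2.7 * 6.957e8 m = 1.87839e+09 m. v_esc = sqrt(2GM/R) = sqrt(2 * 6.674e-11 * 5.09184e+30 / 1.87839e+09) = 601523.4871

601523.4871 m/s


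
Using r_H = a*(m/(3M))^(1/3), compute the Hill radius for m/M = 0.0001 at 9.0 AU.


r_H = a * (m/3M)^(1/3) = 9.0 * (0.0001/3)^(1/3) = 0.2896

0.2896 AU


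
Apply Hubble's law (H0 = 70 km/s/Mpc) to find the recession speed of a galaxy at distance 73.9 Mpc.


v = H0 * d = 70 * 73.9 = 5173.0

5173.0 km/s


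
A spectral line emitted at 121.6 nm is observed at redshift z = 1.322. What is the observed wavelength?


lam_obs = lam_emit * (1 + z) = 121.6 * (1 + 1.322) = 282.3552

282.3552 nm


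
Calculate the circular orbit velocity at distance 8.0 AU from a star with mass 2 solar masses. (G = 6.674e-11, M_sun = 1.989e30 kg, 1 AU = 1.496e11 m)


v = sqrt(GM/r) = sqrt(6.674e-11 * 3.978e+30 / 1.197e+12) = 14894.1149

14894.1149 m/s


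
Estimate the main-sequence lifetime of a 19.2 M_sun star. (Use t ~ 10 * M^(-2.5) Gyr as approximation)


t = 10 * M^(-2.5) = 10 * 19.2^(-2.5) = 0.0062

0.0062 Gyr


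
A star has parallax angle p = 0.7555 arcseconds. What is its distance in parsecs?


d = 1/p = 1/0.7555 = 1.3236

1.3236 pc


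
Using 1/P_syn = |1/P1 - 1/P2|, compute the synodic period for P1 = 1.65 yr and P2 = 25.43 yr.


1/P_syn = |1/P1 - 1/P2| = |1/1.65 - 1/25.43| => P_syn = 1.7645

1.7645 years


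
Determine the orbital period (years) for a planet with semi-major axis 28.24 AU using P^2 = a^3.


P = a^(3/2) = 28.24^1.5 = 150.0711

150.0711 years


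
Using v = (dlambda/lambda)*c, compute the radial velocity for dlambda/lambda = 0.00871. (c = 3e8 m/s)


v = (dlambda/lambda) * c = 0.00871 * 3e8 = 2.613e+06

2.613e+06 m/s


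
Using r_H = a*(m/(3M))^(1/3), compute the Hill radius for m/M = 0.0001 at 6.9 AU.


r_H = a * (m/3M)^(1/3) = 6.9 * (0.0001/3)^(1/3) = 0.2221

0.2221 AU


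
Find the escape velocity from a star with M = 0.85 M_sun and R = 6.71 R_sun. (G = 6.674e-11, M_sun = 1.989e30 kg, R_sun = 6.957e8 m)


M = 0.85 * 1.989e30 kg = 1.69065e+30 kg; R = 6.71 * 6.957e8 m = 4.668147e+09 m. v_esc = sqrt(2GM/R) = sqrt(2 * 6.674e-11 * 1.69065e+30 / 4.668147e+09) = 219868.337

219868.337 m/s


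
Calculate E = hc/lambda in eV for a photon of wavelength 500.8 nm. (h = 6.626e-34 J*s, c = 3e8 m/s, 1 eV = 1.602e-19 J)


E = hc/lambda = 6.626e-34 * 3e8 / 5.008e-07 = 3.969e-19 J = 2.4777 eV

2.4777 eV


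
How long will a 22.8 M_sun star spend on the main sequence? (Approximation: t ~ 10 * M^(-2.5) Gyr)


t = 10 * M^(-2.5) = 10 * 22.8^(-2.5) = 0.004

0.004 Gyr


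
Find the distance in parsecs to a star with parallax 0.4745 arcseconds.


d = 1/p = 1/0.4745 = 2.1075

2.1075 pc


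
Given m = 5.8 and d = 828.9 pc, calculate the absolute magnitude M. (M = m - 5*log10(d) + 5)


M = m - 5*log10(d) + 5 = 5.8 - 5*log10(828.9) + 5 = -3.7925

-3.7925


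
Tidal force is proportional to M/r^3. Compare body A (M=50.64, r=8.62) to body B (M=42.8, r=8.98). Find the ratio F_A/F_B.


Ratio = (M1/r1^3) / (M2/r2^3) = (50.64/8.62^3) / (42.8/8.98^3) = 1.3377

1.3377


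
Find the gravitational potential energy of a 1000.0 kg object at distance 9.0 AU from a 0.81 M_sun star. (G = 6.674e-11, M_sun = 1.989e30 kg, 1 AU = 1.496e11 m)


M = 0.81 * 1.989e30 kg = 1.61109e+30 kg; r = 9.0 AU * 1.496e11 m/AU = 1.3464e+12 m. U = -GM*m/r = -(6.674e-11 * 1.61109e+30 * 1000.0) / 1.3464e+12 = -7.986e+10

-7.986e+10 J


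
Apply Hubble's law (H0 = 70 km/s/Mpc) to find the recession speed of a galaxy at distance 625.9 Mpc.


v = H0 * d = 70 * 625.9 = 43813.0

43813.0 km/s


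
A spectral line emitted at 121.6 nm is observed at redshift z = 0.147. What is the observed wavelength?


lam_obs = lam_emit * (1 + z) = 121.6 * (1 + 0.147) = 139.4752

139.4752 nm


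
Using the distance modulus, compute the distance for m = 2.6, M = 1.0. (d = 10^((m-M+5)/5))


d = 10^((m - M + 5)/5) = 10^((2.6 - 1.0 + 5)/5) = 20.893

20.893 pc


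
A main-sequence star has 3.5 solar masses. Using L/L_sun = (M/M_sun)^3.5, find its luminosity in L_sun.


L/L_sun = (M/M_sun)^3.5 = 3.5^3.5 = 80.2118

80.2118 L_sun


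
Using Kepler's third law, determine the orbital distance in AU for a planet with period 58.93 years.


a = P^(2/3) = 58.93^(2/3) = 15.1434

15.1434 AU


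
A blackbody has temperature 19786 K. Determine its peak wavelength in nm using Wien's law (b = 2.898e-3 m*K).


lam_max = b / T = 2.898e-3 / 19786 = 1.465e-07 m = 146.4672 nm

146.4672 nm


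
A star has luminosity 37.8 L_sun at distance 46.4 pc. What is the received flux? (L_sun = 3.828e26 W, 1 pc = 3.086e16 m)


F = L / (4*pi*d^2) = 1.447e+28 / (4*pi*(1.432e+18)^2) = 5.616e-10

5.616e-10 W/m^2


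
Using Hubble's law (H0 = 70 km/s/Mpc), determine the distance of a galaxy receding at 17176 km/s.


d = v / H0 = 17176 / 70 = 245.3714

245.3714 Mpc


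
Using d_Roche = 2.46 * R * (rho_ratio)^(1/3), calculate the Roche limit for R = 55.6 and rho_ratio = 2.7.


d_Roche = 2.46 * 55.6 * 2.7^(1/3) = 190.4574

190.4574


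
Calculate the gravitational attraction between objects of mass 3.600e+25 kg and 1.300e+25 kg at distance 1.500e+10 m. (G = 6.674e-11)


F = G*m1*m2/r^2 = 6.674e-11 * 3.600e+25 * 1.300e+25 / (1.500e+10)^2 = 6.674e-11 * 4.680e+50 / 2.250e+20 = 1.388e+20

1.388e+20 N


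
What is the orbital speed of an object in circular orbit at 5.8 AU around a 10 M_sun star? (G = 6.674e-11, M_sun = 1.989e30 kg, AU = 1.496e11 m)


v = sqrt(GM/r) = sqrt(6.674e-11 * 1.989e+31 / 8.677e+11) = 39113.862

39113.862 m/s


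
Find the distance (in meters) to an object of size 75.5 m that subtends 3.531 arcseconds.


D = size / theta_rad, theta_rad = 3.531 * pi/(180*3600) = 1.712e-05, D = 4.410e+06

4.410e+06 m


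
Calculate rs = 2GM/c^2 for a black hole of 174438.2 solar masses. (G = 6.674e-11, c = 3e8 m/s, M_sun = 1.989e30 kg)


M = 174438.2 * 1.989e30 kg = 3.469575798e+35 kg. rs = 2GM/c^2 = 2 * 6.674e-11 * 3.469575798e+35 / (3e8)^2 = 5.146e+08

5.146e+08 m


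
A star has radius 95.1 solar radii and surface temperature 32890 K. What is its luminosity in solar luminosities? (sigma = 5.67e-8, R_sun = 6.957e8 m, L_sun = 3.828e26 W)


R = 95.1 * 6.957e8 m = 6.616107e+10 m. L = 4*pi*R^2*sigma*T^4 = 4*pi*(6.616107e+10)^2 * 5.67e-8 * 32890^4 = 3.649668821e+33 W. L/L_sun = 3.649668821e+33 / 3.828e26 = 9.534e+06

9.534e+06 L_sun


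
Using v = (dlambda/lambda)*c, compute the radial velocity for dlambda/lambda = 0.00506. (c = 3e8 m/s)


v = (dlambda/lambda) * c = 0.00506 * 3e8 = 1.518e+06

1.518e+06 m/s


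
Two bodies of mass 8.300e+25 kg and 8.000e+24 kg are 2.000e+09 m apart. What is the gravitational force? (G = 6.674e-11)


F = G*m1*m2/r^2 = 6.674e-11 * 8.300e+25 * 8.000e+24 / (2.000e+09)^2 = 6.674e-11 * 6.640e+50 / 4.000e+18 = 1.108e+22

1.108e+22 N


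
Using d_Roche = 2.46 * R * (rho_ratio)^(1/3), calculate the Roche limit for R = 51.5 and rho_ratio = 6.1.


d_Roche = 2.46 * 51.5 * 6.1^(1/3) = 231.4829

231.4829


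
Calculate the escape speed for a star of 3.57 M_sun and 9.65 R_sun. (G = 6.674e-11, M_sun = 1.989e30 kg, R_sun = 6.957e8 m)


M = 3.57 * 1.989e30 kg = 7.10073e+30 kg; R = 9.65 * 6.957e8 m = 6.713505e+09 m. v_esc = sqrt(2GM/R) = sqrt(2 * 6.674e-11 * 7.10073e+30 / 6.713505e+09) = 375737.8451

375737.8451 m/s


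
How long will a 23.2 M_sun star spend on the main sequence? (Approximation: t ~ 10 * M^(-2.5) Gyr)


t = 10 * M^(-2.5) = 10 * 23.2^(-2.5) = 0.0039

0.0039 Gyr


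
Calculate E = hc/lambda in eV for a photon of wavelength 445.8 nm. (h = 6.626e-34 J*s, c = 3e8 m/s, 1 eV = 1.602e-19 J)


E = hc/lambda = 6.626e-34 * 3e8 / 4.458e-07 = 4.459e-19 J = 2.7834 eV

2.7834 eV


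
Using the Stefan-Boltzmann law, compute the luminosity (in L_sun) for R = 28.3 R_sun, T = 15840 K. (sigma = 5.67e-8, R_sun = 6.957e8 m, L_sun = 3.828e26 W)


R = 28.3 * 6.957e8 m = 1.968831e+10 m. L = 4*pi*R^2*sigma*T^4 = 4*pi*(1.968831e+10)^2 * 5.67e-8 * 15840^4 = 1.738723443e+31 W. L/L_sun = 1.738723443e+31 / 3.828e26 = 45421.1976

45421.1976 L_sun


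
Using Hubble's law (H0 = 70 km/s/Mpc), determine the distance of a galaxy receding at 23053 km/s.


d = v / H0 = 23053 / 70 = 329.3286

329.3286 Mpc


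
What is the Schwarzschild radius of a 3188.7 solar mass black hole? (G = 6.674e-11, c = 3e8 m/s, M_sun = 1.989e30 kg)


M = 3188.7 * 1.989e30 kg = 6.3423243e+33 kg. rs = 2GM/c^2 = 2 * 6.674e-11 * 6.3423243e+33 / (3e8)^2 = 9.406e+06

9.406e+06 m


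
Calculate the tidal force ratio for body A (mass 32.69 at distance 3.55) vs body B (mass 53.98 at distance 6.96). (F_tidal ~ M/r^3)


Ratio = (M1/r1^3) / (M2/r2^3) = (32.69/3.55^3) / (53.98/6.96^3) = 4.5638

4.5638


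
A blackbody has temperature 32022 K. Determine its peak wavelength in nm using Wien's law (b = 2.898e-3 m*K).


lam_max = b / T = 2.898e-3 / 32022 = 9.050e-08 m = 90.5003 nm

90.5003 nm


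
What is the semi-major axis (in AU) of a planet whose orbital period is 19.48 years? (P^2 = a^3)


a = P^(2/3) = 19.48^(2/3) = 7.2398

7.2398 AU


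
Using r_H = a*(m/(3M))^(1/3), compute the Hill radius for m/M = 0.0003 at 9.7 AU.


r_H = a * (m/3M)^(1/3) = 9.7 * (0.0003/3)^(1/3) = 0.4502

0.4502 AU


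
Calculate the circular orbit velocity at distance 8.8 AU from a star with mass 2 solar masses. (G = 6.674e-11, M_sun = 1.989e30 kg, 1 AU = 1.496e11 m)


v = sqrt(GM/r) = sqrt(6.674e-11 * 3.978e+30 / 1.316e+12) = 14200.9814

14200.9814 m/s


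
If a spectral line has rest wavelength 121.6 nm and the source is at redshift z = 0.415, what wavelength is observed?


lam_obs = lam_emit * (1 + z) = 121.6 * (1 + 0.415) = 172.064

172.064 nm


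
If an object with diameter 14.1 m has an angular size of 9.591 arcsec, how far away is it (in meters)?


D = size / theta_rad, theta_rad = 9.591 * pi/(180*3600) = 4.650e-05, D = 303235.7177

303235.7177 m


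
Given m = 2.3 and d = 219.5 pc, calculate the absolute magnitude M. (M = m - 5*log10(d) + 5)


M = m - 5*log10(d) + 5 = 2.3 - 5*log10(219.5) + 5 = -4.4072

-4.4072


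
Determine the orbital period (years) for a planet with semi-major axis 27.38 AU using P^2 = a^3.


P = a^(3/2) = 27.38^1.5 = 143.2683

143.2683 years


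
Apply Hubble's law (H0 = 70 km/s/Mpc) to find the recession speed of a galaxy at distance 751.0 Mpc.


v = H0 * d = 70 * 751.0 = 52570.0

52570.0 km/s


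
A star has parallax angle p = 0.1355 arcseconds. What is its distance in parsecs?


d = 1/p = 1/0.1355 = 7.3801

7.3801 pc


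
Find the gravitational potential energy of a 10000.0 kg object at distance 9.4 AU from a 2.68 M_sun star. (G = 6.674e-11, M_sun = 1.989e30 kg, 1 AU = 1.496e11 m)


M = 2.68 * 1.989e30 kg = 5.33052e+30 kg; r = 9.4 AU * 1.496e11 m/AU = 1.40624e+12 m. U = -GM*m/r = -(6.674e-11 * 5.33052e+30 * 10000.0) / 1.40624e+12 = -2.530e+12

-2.530e+12 J


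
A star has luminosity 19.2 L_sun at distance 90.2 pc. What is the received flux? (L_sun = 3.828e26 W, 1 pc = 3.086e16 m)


F = L / (4*pi*d^2) = 7.350e+27 / (4*pi*(2.784e+18)^2) = 7.548e-11

7.548e-11 W/m^2


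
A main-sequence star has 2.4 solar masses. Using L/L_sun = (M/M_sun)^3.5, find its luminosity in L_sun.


L/L_sun = (M/M_sun)^3.5 = 2.4^3.5 = 21.416

21.416 L_sun


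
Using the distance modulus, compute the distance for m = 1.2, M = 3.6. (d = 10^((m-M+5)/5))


d = 10^((m - M + 5)/5) = 10^((1.2 - 3.6 + 5)/5) = 3.3113

3.3113 pc


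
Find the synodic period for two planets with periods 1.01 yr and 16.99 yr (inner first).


1/P_syn = |1/P1 - 1/P2| = |1/1.01 - 1/16.99| => P_syn = 1.0738

1.0738 years


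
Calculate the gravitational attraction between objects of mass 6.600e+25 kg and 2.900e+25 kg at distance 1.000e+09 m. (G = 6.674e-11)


F = G*m1*m2/r^2 = 6.674e-11 * 6.600e+25 * 2.900e+25 / (1.000e+09)^2 = 6.674e-11 * 1.914e+51 / 1.000e+18 = 1.277e+23

1.277e+23 N


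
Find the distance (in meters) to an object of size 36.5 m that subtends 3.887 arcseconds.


D = size / theta_rad, theta_rad = 3.887 * pi/(180*3600) = 1.884e-05, D = 1.937e+06

1.937e+06 m


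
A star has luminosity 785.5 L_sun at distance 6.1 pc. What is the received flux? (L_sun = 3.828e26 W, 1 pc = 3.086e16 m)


F = L / (4*pi*d^2) = 3.007e+29 / (4*pi*(1.882e+17)^2) = 6.752e-07

6.752e-07 W/m^2


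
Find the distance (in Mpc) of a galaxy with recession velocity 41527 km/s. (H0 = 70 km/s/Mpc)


d = v / H0 = 41527 / 70 = 593.2429

593.2429 Mpc


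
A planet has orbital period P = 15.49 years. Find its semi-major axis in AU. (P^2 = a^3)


a = P^(2/3) = 15.49^(2/3) = 6.2139

6.2139 AU


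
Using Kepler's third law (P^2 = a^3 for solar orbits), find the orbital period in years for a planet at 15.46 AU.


P = a^(3/2) = 15.46^1.5 = 60.7875

60.7875 years


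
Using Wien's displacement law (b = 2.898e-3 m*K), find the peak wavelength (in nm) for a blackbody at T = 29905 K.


lam_max = b / T = 2.898e-3 / 29905 = 9.691e-08 m = 96.9069 nm

96.9069 nm


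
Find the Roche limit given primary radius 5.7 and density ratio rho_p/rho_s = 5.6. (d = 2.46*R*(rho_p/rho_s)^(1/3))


d_Roche = 2.46 * 5.7 * 5.6^(1/3) = 24.9004

24.9004


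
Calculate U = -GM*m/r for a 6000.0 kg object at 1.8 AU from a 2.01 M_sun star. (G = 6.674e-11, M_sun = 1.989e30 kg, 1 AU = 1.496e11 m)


M = 2.01 * 1.989e30 kg = 3.99789e+30 kg; r = 1.8 AU * 1.496e11 m/AU = 2.6928e+11 m. U = -GM*m/r = -(6.674e-11 * 3.99789e+30 * 6000.0) / 2.6928e+11 = -5.945e+12

-5.945e+12 J


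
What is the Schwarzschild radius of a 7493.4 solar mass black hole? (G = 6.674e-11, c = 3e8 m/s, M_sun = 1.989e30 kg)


M = 7493.4 * 1.989e30 kg = 1.49043726e+34 kg. rs = 2GM/c^2 = 2 * 6.674e-11 * 1.49043726e+34 / (3e8)^2 = 2.210e+07

2.210e+07 m


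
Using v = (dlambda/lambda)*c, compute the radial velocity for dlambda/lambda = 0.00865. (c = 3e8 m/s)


v = (dlambda/lambda) * c = 0.00865 * 3e8 = 2.595e+06

2.595e+06 m/s


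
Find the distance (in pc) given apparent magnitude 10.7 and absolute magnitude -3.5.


d = 10^((m - M + 5)/5) = 10^((10.7 - -3.5 + 5)/5) = 6918.3097

6918.3097 pc


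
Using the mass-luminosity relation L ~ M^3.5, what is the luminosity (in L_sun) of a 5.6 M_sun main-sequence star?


L/L_sun = (M/M_sun)^3.5 = 5.6^3.5 = 415.5833

415.5833 L_sun


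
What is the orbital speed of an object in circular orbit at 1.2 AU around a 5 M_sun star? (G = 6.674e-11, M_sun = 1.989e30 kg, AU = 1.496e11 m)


v = sqrt(GM/r) = sqrt(6.674e-11 * 9.945e+30 / 1.795e+11) = 60804.9695

60804.9695 m/s


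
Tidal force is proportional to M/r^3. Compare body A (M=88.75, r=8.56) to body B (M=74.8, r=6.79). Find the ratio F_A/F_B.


Ratio = (M1/r1^3) / (M2/r2^3) = (88.75/8.56^3) / (74.8/6.79^3) = 0.5922

0.5922


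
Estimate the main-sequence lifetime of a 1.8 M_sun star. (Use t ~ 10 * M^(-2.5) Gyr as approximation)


t = 10 * M^(-2.5) = 10 * 1.8^(-2.5) = 2.3005

2.3005 Gyr


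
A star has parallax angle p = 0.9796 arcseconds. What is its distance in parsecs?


d = 1/p = 1/0.9796 = 1.0208

1.0208 pc


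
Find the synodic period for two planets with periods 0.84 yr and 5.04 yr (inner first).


1/P_syn = |1/P1 - 1/P2| = |1/0.84 - 1/5.04| => P_syn = 1.008

1.008 years
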